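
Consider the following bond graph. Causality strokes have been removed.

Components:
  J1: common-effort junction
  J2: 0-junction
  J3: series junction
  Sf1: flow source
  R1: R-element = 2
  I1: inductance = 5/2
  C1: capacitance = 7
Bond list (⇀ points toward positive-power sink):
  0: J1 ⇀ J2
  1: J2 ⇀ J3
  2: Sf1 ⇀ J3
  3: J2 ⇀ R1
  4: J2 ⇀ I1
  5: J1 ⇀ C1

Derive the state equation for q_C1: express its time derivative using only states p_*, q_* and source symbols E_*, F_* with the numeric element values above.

b2 stroke→Sf1  (source Sf1 imposes f)
b1 stroke→J3  (J3: bond 2 brought flow, rest push out)
b4 stroke→I1  (I1 integral (f out))
b5 stroke→J1  (C1 integral (e out))
b0 stroke→J2  (common-e at J1 fixed by 5)
b3 stroke→R1  (0-jn J2 has e-setter on 0)

dq_C1/dt = -F_Sf1 - 2*p_I1/5 - q_C1/14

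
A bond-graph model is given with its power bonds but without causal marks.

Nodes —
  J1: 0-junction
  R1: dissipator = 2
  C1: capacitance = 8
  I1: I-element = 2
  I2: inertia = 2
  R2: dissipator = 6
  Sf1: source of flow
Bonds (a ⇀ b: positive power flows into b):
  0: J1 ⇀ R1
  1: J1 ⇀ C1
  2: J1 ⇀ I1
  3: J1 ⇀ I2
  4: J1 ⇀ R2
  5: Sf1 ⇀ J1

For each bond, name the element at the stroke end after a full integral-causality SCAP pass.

#0 stroke→R1
#1 stroke→J1
#2 stroke→I1
#3 stroke→I2
#4 stroke→R2
#5 stroke→Sf1

bond 5 |Sf1  (Sf1 fixes flow; stroke at Sf1)
bond 1 |J1  (C1 integral (e out))
bond 0 |R1  (J1 effort already set via bond 1)
bond 2 |I1  (J1: bond 1 brought effort, rest push out)
bond 3 |I2  (0-jn J1 has e-setter on 1)
bond 4 |R2  (J1 effort already set via bond 1)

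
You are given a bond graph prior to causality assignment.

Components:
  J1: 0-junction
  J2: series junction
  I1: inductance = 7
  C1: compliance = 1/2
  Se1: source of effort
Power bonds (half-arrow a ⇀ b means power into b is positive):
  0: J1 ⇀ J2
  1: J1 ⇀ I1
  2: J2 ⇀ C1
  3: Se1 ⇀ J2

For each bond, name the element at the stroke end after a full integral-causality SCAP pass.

bond 0 →J1
bond 1 →I1
bond 2 →J2
bond 3 →J2

#3 stroke at J2  (Se1: effort source, stroke at far end)
#1 stroke at I1  (prefer integral on I1)
#0 stroke at J1  (J1 needs exactly one e-in)
#2 stroke at J2  (common-f at J2 fixed by 0)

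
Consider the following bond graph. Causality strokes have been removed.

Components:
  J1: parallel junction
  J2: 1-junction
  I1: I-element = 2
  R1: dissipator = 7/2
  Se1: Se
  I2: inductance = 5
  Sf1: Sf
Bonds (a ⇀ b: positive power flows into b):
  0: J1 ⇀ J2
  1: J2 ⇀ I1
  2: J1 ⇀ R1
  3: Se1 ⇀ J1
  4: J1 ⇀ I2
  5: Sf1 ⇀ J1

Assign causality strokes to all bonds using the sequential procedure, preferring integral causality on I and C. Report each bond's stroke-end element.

bond 0 |J2
bond 1 |I1
bond 2 |R1
bond 3 |J1
bond 4 |I2
bond 5 |Sf1

#3 |J1  (Se1 (Se) sets effort on bond)
#5 |Sf1  (Sf1 (Sf) sets flow on bond)
#0 |J2  (J1 effort already set via bond 3)
#2 |R1  (J1 effort already set via bond 3)
#4 |I2  (common-e at J1 fixed by 3)
#1 |I1  (J2: last free bond brings flow in)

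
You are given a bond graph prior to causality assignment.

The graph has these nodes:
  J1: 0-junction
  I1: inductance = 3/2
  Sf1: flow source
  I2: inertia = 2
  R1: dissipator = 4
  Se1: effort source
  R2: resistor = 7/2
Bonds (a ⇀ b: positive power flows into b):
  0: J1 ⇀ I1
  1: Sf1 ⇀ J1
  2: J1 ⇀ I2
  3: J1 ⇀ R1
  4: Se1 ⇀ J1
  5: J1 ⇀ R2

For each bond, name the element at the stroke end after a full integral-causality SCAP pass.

#1 stroke→Sf1  (Sf1 (Sf) sets flow on bond)
#4 stroke→J1  (Se1: effort source, stroke at far end)
#0 stroke→I1  (J1 effort already set via bond 4)
#2 stroke→I2  (common-e at J1 fixed by 4)
#3 stroke→R1  (J1 effort already set via bond 4)
#5 stroke→R2  (J1 effort already set via bond 4)

β0 stroke→I1
β1 stroke→Sf1
β2 stroke→I2
β3 stroke→R1
β4 stroke→J1
β5 stroke→R2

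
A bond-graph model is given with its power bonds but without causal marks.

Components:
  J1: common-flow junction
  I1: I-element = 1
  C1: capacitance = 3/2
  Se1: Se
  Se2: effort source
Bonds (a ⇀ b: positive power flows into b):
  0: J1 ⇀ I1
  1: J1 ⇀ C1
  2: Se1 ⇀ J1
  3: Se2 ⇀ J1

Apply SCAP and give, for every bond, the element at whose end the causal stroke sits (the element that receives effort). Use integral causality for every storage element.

#2 |J1  (Se1 (Se) sets effort on bond)
#3 |J1  (Se2 fixes effort; stroke away)
#0 |I1  (prefer integral on I1)
#1 |J1  (1-jn J1 has f-setter on 0)

#0 stroke at I1
#1 stroke at J1
#2 stroke at J1
#3 stroke at J1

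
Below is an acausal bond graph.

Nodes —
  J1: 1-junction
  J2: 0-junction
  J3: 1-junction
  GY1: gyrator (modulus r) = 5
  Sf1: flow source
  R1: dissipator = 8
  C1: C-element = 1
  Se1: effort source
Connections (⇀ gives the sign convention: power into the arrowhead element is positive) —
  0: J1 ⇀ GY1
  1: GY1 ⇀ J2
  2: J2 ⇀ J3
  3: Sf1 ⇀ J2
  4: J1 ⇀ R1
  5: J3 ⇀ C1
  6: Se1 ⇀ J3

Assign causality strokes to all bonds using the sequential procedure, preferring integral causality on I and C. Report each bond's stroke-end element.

bond 3 stroke→Sf1  (Sf1 (Sf) sets flow on bond)
bond 6 stroke→J3  (Se1 fixes effort; stroke away)
bond 5 stroke→J3  (C1 integral (e out))
bond 2 stroke→J2  (J3 needs exactly one f-in)
bond 1 stroke→GY1  (0-jn J2 has e-setter on 2)
bond 0 stroke→GY1  (GY1: gyrator matches bond 1)
bond 4 stroke→J1  (common-f at J1 fixed by 0)

β0 |GY1
β1 |GY1
β2 |J2
β3 |Sf1
β4 |J1
β5 |J3
β6 |J3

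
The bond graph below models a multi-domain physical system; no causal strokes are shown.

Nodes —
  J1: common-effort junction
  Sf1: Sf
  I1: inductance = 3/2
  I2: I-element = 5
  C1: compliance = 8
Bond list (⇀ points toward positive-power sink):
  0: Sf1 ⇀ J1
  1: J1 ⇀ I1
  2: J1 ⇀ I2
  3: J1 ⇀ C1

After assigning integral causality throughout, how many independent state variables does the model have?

b0 →Sf1  (Sf1 fixes flow; stroke at Sf1)
b1 →I1  (I1 outputs flow p/I1)
b2 →I2  (I2 outputs flow p/I2)
b3 →J1  (J1 needs exactly one e-in)

3  (C1, I1, I2 all integral)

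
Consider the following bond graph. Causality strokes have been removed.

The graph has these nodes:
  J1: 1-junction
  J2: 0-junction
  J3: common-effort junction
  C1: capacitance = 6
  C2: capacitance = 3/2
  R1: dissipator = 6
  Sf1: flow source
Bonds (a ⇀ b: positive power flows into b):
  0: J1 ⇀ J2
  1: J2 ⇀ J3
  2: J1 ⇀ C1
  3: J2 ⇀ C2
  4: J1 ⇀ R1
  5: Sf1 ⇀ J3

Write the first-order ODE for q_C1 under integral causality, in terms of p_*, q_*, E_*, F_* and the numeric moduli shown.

dq_C1/dt = -q_C1/36 - q_C2/9

#5 stroke at Sf1  (source Sf1 imposes f)
#1 stroke at J3  (only one effort-in slot at J3)
#2 stroke at J1  (C1 integral (e out))
#3 stroke at J2  (C2 outputs effort q/C2)
#0 stroke at J1  (0-jn J2 has e-setter on 3)
#4 stroke at R1  (J1 needs exactly one f-in)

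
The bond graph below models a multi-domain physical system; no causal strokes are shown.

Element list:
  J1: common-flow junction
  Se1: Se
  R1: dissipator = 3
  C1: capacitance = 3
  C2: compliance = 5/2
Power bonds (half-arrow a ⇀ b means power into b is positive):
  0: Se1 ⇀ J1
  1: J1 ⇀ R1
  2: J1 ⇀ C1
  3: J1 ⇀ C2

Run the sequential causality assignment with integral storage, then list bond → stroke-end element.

bond 0 stroke→J1  (source Se1 imposes e)
bond 2 stroke→J1  (C1 integral (e out))
bond 3 stroke→J1  (C2 integral (e out))
bond 1 stroke→R1  (only one flow-in slot at J1)

#0 stroke at J1
#1 stroke at R1
#2 stroke at J1
#3 stroke at J1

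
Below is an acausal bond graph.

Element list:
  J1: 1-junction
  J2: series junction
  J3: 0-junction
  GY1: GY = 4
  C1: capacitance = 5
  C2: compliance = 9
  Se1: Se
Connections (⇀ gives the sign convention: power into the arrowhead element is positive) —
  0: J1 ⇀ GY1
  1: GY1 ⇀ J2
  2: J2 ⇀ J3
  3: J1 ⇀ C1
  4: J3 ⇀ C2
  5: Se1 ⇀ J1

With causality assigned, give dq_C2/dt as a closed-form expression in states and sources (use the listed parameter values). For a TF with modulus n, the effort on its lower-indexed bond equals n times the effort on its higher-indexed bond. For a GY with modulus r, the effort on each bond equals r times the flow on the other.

dq_C2/dt = E_Se1/4 - q_C1/20

β5 |J1  (source Se1 imposes e)
β3 |J1  (prefer integral on C1)
β0 |GY1  (J1 needs exactly one f-in)
β1 |GY1  (GY1: gyrator matches bond 0)
β2 |J2  (J2 flow already set via bond 1)
β4 |J3  (J3: last free bond brings effort in)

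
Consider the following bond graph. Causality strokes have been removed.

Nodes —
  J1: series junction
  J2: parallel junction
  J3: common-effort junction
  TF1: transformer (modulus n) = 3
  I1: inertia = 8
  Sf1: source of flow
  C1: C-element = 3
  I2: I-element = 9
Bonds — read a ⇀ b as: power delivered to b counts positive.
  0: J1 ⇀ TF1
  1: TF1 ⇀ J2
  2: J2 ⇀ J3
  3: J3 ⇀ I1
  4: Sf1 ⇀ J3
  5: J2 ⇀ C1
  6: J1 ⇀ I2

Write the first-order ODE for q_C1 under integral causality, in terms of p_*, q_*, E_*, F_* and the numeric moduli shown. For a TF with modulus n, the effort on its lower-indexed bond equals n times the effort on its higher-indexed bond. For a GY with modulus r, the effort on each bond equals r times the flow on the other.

β4 stroke at Sf1  (source Sf1 imposes f)
β3 stroke at I1  (prefer integral on I1)
β2 stroke at J3  (closing 0-jn rule on J3)
β5 stroke at J2  (prefer integral on C1)
β1 stroke at TF1  (J2 effort already set via bond 5)
β0 stroke at J1  (TF TF1: opposite of bond 1)
β6 stroke at I2  (J1 needs exactly one f-in)

dq_C1/dt = F_Sf1 - p_I1/8 + p_I2/3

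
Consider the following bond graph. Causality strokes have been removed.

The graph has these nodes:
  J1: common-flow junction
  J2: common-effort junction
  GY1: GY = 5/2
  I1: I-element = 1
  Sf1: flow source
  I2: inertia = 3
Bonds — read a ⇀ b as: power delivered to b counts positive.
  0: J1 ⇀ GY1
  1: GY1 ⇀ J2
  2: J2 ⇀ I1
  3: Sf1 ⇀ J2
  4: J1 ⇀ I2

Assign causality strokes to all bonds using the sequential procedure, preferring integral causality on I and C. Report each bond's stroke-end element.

#3 stroke→Sf1  (source Sf1 imposes f)
#2 stroke→I1  (I1 outputs flow p/I1)
#1 stroke→J2  (closing 0-jn rule on J2)
#0 stroke→J1  (through GY1, causality inverts; strokes same side of GY1)
#4 stroke→I2  (J1: last free bond brings flow in)

#0 stroke→J1
#1 stroke→J2
#2 stroke→I1
#3 stroke→Sf1
#4 stroke→I2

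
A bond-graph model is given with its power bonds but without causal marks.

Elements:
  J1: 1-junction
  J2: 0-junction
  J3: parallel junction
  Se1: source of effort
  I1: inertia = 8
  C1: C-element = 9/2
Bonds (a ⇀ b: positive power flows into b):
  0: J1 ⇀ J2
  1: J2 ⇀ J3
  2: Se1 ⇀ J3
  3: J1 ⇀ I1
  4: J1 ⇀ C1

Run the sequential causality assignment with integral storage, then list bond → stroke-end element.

bond 2 stroke→J3  (Se1 (Se) sets effort on bond)
bond 1 stroke→J2  (J3 effort already set via bond 2)
bond 0 stroke→J1  (J2 effort already set via bond 1)
bond 3 stroke→I1  (I1 integral (f out))
bond 4 stroke→J1  (J1: bond 3 brought flow, rest push out)

bond 0 stroke→J1
bond 1 stroke→J2
bond 2 stroke→J3
bond 3 stroke→I1
bond 4 stroke→J1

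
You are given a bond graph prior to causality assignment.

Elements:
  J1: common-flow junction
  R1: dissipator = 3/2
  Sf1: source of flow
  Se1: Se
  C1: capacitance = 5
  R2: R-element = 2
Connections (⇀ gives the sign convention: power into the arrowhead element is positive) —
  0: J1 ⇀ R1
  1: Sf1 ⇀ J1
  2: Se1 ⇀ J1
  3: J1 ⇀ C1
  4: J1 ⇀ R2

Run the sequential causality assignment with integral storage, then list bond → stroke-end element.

bond 1 →Sf1  (Sf1: flow source, stroke at near end)
bond 2 →J1  (Se1 fixes effort; stroke away)
bond 0 →J1  (common-f at J1 fixed by 1)
bond 3 →J1  (J1: bond 1 brought flow, rest push out)
bond 4 →J1  (common-f at J1 fixed by 1)

bond 0 stroke at J1
bond 1 stroke at Sf1
bond 2 stroke at J1
bond 3 stroke at J1
bond 4 stroke at J1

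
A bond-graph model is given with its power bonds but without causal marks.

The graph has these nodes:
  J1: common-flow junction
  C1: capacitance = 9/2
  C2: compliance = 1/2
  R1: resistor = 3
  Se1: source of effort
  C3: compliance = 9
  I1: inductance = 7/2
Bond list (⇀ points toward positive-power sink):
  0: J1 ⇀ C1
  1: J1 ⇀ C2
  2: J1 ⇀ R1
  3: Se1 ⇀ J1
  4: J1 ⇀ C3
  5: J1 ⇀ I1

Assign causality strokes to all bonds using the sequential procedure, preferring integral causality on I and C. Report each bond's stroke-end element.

bond 3 stroke→J1  (Se1: effort source, stroke at far end)
bond 0 stroke→J1  (C1: C, integral causality)
bond 1 stroke→J1  (C2 integral (e out))
bond 4 stroke→J1  (C3 integral (e out))
bond 5 stroke→I1  (prefer integral on I1)
bond 2 stroke→J1  (1-jn J1 has f-setter on 5)

bond 0 →J1
bond 1 →J1
bond 2 →J1
bond 3 →J1
bond 4 →J1
bond 5 →I1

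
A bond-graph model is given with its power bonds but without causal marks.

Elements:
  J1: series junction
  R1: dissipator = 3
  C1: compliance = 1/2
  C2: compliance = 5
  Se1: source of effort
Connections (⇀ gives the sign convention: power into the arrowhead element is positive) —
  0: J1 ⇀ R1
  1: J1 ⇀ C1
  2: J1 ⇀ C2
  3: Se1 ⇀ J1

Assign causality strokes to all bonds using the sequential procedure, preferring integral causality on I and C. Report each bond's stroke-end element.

b0 |R1
b1 |J1
b2 |J1
b3 |J1

b3 |J1  (Se1: effort source, stroke at far end)
b1 |J1  (C1: C, integral causality)
b2 |J1  (C2 integral (e out))
b0 |R1  (J1 needs exactly one f-in)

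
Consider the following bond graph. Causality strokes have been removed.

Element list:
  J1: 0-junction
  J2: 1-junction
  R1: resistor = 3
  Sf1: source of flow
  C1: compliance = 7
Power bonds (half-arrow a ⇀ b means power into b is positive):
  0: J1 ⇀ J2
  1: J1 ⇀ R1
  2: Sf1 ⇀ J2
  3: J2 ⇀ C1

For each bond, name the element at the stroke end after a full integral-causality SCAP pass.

#0 stroke→J2
#1 stroke→J1
#2 stroke→Sf1
#3 stroke→J2

β2 →Sf1  (Sf1 (Sf) sets flow on bond)
β0 →J2  (J2 flow already set via bond 2)
β3 →J2  (J2: bond 2 brought flow, rest push out)
β1 →J1  (J1: last free bond brings effort in)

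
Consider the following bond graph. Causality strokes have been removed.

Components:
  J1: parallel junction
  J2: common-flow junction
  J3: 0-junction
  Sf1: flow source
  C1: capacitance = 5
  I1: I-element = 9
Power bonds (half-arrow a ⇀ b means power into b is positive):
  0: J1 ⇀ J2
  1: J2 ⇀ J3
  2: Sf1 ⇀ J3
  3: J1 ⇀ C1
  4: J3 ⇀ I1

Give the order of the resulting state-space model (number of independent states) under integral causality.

β2 |Sf1  (source Sf1 imposes f)
β3 |J1  (C1 integral (e out))
β0 |J2  (J1: bond 3 brought effort, rest push out)
β1 |J3  (closing 1-jn rule on J2)
β4 |I1  (common-e at J3 fixed by 1)

2  (C1, I1 all integral)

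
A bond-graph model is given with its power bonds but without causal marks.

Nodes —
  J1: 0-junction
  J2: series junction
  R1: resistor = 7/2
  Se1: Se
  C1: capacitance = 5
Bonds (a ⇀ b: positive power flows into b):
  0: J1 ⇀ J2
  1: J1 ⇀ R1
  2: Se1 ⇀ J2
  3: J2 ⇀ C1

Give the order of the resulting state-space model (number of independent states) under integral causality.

1  (C1 all integral)

bond 2 →J2  (Se1: effort source, stroke at far end)
bond 3 →J2  (prefer integral on C1)
bond 0 →J1  (J2 needs exactly one f-in)
bond 1 →R1  (0-jn J1 has e-setter on 0)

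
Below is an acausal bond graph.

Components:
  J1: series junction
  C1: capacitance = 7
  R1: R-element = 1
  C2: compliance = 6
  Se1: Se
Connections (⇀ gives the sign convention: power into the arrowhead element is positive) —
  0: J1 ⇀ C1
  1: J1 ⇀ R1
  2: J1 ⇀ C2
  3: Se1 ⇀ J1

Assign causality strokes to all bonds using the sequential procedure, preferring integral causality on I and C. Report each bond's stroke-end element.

#3 stroke→J1  (Se1 fixes effort; stroke away)
#0 stroke→J1  (C1: C, integral causality)
#2 stroke→J1  (C2: C, integral causality)
#1 stroke→R1  (only one flow-in slot at J1)

#0 →J1
#1 →R1
#2 →J1
#3 →J1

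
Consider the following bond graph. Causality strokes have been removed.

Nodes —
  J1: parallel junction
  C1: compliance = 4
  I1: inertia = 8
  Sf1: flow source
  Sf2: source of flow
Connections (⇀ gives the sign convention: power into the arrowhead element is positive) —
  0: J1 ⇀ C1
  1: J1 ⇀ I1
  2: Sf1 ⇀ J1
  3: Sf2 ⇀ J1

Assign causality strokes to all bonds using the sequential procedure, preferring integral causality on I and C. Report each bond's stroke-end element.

bond 2 →Sf1  (source Sf1 imposes f)
bond 3 →Sf2  (source Sf2 imposes f)
bond 0 →J1  (C1 outputs effort q/C1)
bond 1 →I1  (J1 effort already set via bond 0)

b0 stroke at J1
b1 stroke at I1
b2 stroke at Sf1
b3 stroke at Sf2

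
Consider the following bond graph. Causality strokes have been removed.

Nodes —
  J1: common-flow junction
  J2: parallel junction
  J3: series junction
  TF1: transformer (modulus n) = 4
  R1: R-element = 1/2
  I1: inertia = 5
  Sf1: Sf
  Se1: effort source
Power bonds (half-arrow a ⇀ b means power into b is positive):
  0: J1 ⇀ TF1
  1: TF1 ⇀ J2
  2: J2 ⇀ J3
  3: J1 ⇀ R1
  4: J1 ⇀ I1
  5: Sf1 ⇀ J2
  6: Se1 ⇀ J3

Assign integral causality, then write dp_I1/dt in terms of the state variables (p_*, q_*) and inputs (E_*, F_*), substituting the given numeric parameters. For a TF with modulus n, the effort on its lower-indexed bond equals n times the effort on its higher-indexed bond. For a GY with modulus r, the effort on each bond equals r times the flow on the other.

dp_I1/dt = 4*E_Se1 - p_I1/10

β5 stroke→Sf1  (source Sf1 imposes f)
β6 stroke→J3  (Se1: effort source, stroke at far end)
β2 stroke→J2  (J3 needs exactly one f-in)
β1 stroke→TF1  (0-jn J2 has e-setter on 2)
β0 stroke→J1  (through TF1, causality passes straight; one stroke at TF1)
β4 stroke→I1  (prefer integral on I1)
β3 stroke→J1  (1-jn J1 has f-setter on 4)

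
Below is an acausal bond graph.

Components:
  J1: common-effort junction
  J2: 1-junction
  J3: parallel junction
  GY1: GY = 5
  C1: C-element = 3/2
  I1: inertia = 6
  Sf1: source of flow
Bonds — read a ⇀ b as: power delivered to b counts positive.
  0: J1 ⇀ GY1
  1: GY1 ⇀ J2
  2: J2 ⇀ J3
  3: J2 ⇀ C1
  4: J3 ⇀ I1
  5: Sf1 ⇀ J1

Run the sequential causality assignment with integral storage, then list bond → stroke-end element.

b5 →Sf1  (Sf1 (Sf) sets flow on bond)
b0 →J1  (J1 needs exactly one e-in)
b1 →J2  (GY1: gyrator matches bond 0)
b3 →J2  (C1 integral (e out))
b2 →J3  (only one flow-in slot at J2)
b4 →I1  (common-e at J3 fixed by 2)

#0 stroke at J1
#1 stroke at J2
#2 stroke at J3
#3 stroke at J2
#4 stroke at I1
#5 stroke at Sf1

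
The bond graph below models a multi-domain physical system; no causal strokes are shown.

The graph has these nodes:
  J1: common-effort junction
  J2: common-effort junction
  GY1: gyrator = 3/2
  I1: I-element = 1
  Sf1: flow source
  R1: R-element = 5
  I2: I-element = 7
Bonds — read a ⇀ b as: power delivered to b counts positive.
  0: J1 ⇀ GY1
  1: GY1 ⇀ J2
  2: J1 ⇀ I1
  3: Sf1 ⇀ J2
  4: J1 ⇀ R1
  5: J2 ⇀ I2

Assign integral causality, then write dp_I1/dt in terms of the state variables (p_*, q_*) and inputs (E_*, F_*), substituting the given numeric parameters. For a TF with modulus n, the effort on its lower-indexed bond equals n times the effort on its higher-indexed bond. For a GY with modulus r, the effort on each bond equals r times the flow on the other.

β3 stroke at Sf1  (source Sf1 imposes f)
β2 stroke at I1  (prefer integral on I1)
β5 stroke at I2  (prefer integral on I2)
β1 stroke at J2  (only one effort-in slot at J2)
β0 stroke at J1  (GY GY1: same side as bond 1)
β4 stroke at R1  (J1: bond 0 brought effort, rest push out)

dp_I1/dt = -3*F_Sf1/2 + 3*p_I2/14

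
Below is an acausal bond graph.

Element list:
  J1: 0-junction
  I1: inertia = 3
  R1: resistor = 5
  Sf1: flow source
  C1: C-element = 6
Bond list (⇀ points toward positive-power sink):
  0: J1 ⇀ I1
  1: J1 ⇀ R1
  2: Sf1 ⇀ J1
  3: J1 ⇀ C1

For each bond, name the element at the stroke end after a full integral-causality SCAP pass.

b0 →I1
b1 →R1
b2 →Sf1
b3 →J1

b2 →Sf1  (Sf1 (Sf) sets flow on bond)
b0 →I1  (prefer integral on I1)
b3 →J1  (prefer integral on C1)
b1 →R1  (common-e at J1 fixed by 3)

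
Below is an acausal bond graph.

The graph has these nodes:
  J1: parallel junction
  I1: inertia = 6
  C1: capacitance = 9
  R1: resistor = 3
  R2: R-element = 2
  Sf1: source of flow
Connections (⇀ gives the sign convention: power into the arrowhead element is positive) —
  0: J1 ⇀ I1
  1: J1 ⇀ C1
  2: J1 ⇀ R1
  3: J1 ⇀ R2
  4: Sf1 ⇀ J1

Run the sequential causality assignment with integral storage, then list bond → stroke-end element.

bond 0 |I1
bond 1 |J1
bond 2 |R1
bond 3 |R2
bond 4 |Sf1

#4 stroke→Sf1  (Sf1: flow source, stroke at near end)
#0 stroke→I1  (I1 integral (f out))
#1 stroke→J1  (prefer integral on C1)
#2 stroke→R1  (0-jn J1 has e-setter on 1)
#3 stroke→R2  (common-e at J1 fixed by 1)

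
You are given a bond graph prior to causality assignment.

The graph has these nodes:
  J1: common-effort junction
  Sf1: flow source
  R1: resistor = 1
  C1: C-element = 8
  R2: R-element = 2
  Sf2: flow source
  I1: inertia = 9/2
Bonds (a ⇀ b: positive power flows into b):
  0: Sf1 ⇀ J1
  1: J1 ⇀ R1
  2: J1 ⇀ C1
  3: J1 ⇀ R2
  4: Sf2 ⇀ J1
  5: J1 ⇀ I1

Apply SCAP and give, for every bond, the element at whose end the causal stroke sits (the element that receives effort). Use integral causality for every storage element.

bond 0 →Sf1
bond 1 →R1
bond 2 →J1
bond 3 →R2
bond 4 →Sf2
bond 5 →I1

b0 stroke→Sf1  (Sf1: flow source, stroke at near end)
b4 stroke→Sf2  (Sf2: flow source, stroke at near end)
b2 stroke→J1  (C1 outputs effort q/C1)
b1 stroke→R1  (J1: bond 2 brought effort, rest push out)
b3 stroke→R2  (0-jn J1 has e-setter on 2)
b5 stroke→I1  (J1: bond 2 brought effort, rest push out)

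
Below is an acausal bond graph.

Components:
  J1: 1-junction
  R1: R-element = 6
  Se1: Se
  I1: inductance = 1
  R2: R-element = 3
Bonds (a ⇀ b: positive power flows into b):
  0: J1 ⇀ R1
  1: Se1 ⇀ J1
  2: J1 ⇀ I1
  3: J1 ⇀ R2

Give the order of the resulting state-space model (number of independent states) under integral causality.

1  (I1 all integral)

b1 stroke at J1  (Se1 (Se) sets effort on bond)
b2 stroke at I1  (I1 integral (f out))
b0 stroke at J1  (J1 flow already set via bond 2)
b3 stroke at J1  (J1 flow already set via bond 2)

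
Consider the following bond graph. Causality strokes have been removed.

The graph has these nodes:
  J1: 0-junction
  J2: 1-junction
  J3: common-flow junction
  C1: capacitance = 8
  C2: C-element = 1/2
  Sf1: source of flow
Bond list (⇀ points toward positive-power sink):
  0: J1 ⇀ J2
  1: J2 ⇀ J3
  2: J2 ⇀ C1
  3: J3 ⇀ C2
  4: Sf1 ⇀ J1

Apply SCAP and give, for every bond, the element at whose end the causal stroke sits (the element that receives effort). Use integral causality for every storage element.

b4 →Sf1  (source Sf1 imposes f)
b0 →J1  (J1: last free bond brings effort in)
b1 →J2  (common-f at J2 fixed by 0)
b2 →J2  (1-jn J2 has f-setter on 0)
b3 →J3  (J3 flow already set via bond 1)

β0 stroke→J1
β1 stroke→J2
β2 stroke→J2
β3 stroke→J3
β4 stroke→Sf1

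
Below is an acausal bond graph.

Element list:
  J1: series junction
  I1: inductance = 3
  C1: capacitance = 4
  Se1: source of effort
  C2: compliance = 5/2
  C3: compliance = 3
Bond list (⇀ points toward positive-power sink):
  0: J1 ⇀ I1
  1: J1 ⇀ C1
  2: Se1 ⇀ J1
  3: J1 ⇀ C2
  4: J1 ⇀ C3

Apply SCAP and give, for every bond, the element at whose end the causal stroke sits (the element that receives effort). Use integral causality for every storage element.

b2 →J1  (Se1: effort source, stroke at far end)
b0 →I1  (prefer integral on I1)
b1 →J1  (1-jn J1 has f-setter on 0)
b3 →J1  (J1: bond 0 brought flow, rest push out)
b4 →J1  (1-jn J1 has f-setter on 0)

b0 stroke→I1
b1 stroke→J1
b2 stroke→J1
b3 stroke→J1
b4 stroke→J1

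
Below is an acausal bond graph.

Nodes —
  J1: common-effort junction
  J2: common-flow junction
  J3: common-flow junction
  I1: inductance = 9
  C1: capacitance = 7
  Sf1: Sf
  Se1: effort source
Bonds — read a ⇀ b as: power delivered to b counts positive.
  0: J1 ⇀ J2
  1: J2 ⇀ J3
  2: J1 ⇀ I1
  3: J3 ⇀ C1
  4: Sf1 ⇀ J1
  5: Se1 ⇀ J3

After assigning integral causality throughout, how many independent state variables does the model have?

bond 4 stroke at Sf1  (Sf1 (Sf) sets flow on bond)
bond 5 stroke at J3  (Se1: effort source, stroke at far end)
bond 2 stroke at I1  (I1 integral (f out))
bond 0 stroke at J1  (J1: last free bond brings effort in)
bond 1 stroke at J2  (J2: bond 0 brought flow, rest push out)
bond 3 stroke at J3  (J3: bond 1 brought flow, rest push out)

2  (C1, I1 all integral)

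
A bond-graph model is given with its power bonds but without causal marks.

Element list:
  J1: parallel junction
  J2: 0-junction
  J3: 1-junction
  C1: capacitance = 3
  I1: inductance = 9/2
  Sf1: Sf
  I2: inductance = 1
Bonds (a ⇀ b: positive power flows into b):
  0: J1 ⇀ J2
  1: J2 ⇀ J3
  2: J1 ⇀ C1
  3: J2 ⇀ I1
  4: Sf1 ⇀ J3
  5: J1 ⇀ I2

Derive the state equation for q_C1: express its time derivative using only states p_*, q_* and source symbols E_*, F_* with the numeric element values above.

β4 |Sf1  (Sf1: flow source, stroke at near end)
β1 |J3  (J3: bond 4 brought flow, rest push out)
β2 |J1  (C1 outputs effort q/C1)
β0 |J2  (0-jn J1 has e-setter on 2)
β5 |I2  (0-jn J1 has e-setter on 2)
β3 |I1  (common-e at J2 fixed by 0)

dq_C1/dt = -F_Sf1 - 2*p_I1/9 - p_I2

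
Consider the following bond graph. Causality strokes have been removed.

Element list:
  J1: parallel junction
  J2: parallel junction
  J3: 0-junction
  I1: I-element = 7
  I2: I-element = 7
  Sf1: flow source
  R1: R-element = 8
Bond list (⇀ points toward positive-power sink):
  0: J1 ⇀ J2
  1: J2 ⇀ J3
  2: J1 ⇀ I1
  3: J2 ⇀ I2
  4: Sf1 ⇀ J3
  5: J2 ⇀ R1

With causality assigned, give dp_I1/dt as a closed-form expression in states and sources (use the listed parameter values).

dp_I1/dt = 8*F_Sf1 - 8*p_I1/7 - 8*p_I2/7

bond 4 stroke at Sf1  (Sf1 fixes flow; stroke at Sf1)
bond 1 stroke at J3  (J3: last free bond brings effort in)
bond 2 stroke at I1  (I1 integral (f out))
bond 0 stroke at J1  (only one effort-in slot at J1)
bond 3 stroke at I2  (I2 outputs flow p/I2)
bond 5 stroke at J2  (closing 0-jn rule on J2)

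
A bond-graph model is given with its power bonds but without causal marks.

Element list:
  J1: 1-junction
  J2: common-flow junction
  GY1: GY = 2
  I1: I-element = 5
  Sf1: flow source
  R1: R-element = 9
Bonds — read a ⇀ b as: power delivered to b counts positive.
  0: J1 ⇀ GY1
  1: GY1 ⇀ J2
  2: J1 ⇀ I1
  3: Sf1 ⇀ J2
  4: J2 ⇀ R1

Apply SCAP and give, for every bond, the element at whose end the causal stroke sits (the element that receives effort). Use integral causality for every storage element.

b3 stroke at Sf1  (source Sf1 imposes f)
b1 stroke at J2  (J2 flow already set via bond 3)
b4 stroke at J2  (J2 flow already set via bond 3)
b0 stroke at J1  (through GY1, causality inverts; strokes same side of GY1)
b2 stroke at I1  (J1 needs exactly one f-in)

β0 →J1
β1 →J2
β2 →I1
β3 →Sf1
β4 →J2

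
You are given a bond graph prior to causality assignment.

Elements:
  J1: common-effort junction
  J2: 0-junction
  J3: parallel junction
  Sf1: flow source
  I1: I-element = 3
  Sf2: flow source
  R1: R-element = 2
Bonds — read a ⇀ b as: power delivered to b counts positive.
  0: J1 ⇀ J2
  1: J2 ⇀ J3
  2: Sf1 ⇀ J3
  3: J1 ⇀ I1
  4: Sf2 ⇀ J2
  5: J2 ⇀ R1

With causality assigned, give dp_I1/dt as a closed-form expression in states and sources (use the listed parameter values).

dp_I1/dt = 2*F_Sf1 + 2*F_Sf2 - 2*p_I1/3

bond 2 |Sf1  (Sf1 fixes flow; stroke at Sf1)
bond 4 |Sf2  (Sf2: flow source, stroke at near end)
bond 1 |J3  (J3: last free bond brings effort in)
bond 3 |I1  (I1 outputs flow p/I1)
bond 0 |J1  (J1 needs exactly one e-in)
bond 5 |J2  (only one effort-in slot at J2)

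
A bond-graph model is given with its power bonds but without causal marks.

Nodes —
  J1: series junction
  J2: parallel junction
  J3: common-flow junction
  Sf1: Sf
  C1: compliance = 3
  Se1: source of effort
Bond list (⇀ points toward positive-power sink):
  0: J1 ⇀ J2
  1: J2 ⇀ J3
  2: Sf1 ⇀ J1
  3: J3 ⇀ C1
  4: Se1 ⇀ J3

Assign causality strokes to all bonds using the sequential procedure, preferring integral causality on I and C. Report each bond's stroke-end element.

#0 stroke at J1
#1 stroke at J2
#2 stroke at Sf1
#3 stroke at J3
#4 stroke at J3

bond 2 stroke→Sf1  (Sf1: flow source, stroke at near end)
bond 4 stroke→J3  (source Se1 imposes e)
bond 0 stroke→J1  (common-f at J1 fixed by 2)
bond 1 stroke→J2  (only one effort-in slot at J2)
bond 3 stroke→J3  (J3 flow already set via bond 1)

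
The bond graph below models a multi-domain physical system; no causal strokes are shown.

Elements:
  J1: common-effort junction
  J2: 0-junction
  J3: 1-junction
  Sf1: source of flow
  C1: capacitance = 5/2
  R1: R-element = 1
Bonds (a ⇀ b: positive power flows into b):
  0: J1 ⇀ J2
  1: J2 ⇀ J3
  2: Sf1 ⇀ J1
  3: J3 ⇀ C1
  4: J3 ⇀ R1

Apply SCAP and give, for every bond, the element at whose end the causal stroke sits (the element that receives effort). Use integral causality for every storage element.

β0 stroke at J1
β1 stroke at J2
β2 stroke at Sf1
β3 stroke at J3
β4 stroke at J3

bond 2 stroke→Sf1  (Sf1 fixes flow; stroke at Sf1)
bond 0 stroke→J1  (only one effort-in slot at J1)
bond 1 stroke→J2  (only one effort-in slot at J2)
bond 3 stroke→J3  (common-f at J3 fixed by 1)
bond 4 stroke→J3  (common-f at J3 fixed by 1)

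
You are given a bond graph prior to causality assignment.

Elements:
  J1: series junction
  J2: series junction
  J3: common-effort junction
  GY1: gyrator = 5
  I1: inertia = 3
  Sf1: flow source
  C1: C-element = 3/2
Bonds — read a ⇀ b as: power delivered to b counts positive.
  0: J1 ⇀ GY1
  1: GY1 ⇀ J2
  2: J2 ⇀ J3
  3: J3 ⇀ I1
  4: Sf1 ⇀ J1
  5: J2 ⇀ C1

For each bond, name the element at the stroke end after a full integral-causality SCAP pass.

b0 |J1
b1 |J2
b2 |J3
b3 |I1
b4 |Sf1
b5 |J2

#4 |Sf1  (Sf1 (Sf) sets flow on bond)
#0 |J1  (1-jn J1 has f-setter on 4)
#1 |J2  (GY1: gyrator matches bond 0)
#3 |I1  (I1: I, integral causality)
#2 |J3  (closing 0-jn rule on J3)
#5 |J2  (common-f at J2 fixed by 2)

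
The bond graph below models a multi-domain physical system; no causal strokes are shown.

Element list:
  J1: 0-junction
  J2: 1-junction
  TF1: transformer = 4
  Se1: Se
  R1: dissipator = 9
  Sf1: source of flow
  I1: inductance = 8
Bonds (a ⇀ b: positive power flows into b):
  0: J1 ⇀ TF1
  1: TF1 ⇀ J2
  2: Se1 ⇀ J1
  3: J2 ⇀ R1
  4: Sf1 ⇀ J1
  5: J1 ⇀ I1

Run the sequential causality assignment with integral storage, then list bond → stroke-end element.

β0 |TF1
β1 |J2
β2 |J1
β3 |R1
β4 |Sf1
β5 |I1

b2 |J1  (Se1 fixes effort; stroke away)
b4 |Sf1  (Sf1 fixes flow; stroke at Sf1)
b0 |TF1  (J1: bond 2 brought effort, rest push out)
b5 |I1  (common-e at J1 fixed by 2)
b1 |J2  (TF TF1: opposite of bond 0)
b3 |R1  (only one flow-in slot at J2)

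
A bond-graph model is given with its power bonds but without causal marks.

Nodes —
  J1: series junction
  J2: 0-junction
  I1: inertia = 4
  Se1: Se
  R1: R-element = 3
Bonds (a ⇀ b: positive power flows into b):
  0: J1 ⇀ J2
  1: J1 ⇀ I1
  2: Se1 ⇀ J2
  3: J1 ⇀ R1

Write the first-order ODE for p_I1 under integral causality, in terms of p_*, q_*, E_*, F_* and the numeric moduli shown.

b2 |J2  (Se1 fixes effort; stroke away)
b0 |J1  (0-jn J2 has e-setter on 2)
b1 |I1  (I1 outputs flow p/I1)
b3 |J1  (common-f at J1 fixed by 1)

dp_I1/dt = -E_Se1 - 3*p_I1/4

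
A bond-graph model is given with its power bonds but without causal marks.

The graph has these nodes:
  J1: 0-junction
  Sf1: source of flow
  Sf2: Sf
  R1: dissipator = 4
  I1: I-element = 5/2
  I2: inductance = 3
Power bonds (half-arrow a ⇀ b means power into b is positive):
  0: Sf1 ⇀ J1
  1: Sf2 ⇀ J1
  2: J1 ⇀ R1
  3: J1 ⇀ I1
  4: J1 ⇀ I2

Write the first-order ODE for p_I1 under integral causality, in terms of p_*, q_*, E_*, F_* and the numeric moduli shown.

β0 stroke at Sf1  (Sf1 (Sf) sets flow on bond)
β1 stroke at Sf2  (Sf2 fixes flow; stroke at Sf2)
β3 stroke at I1  (prefer integral on I1)
β4 stroke at I2  (I2 integral (f out))
β2 stroke at J1  (J1 needs exactly one e-in)

dp_I1/dt = 4*F_Sf1 + 4*F_Sf2 - 8*p_I1/5 - 4*p_I2/3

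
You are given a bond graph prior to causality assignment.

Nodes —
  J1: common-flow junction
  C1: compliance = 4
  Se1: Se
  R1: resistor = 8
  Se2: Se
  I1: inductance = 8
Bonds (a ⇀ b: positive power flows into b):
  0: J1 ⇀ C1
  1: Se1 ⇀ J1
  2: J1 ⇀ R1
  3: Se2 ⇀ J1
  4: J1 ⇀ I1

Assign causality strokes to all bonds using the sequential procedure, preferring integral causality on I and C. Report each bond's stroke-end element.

#0 →J1
#1 →J1
#2 →J1
#3 →J1
#4 →I1

#1 →J1  (Se1: effort source, stroke at far end)
#3 →J1  (source Se2 imposes e)
#0 →J1  (prefer integral on C1)
#4 →I1  (I1: I, integral causality)
#2 →J1  (1-jn J1 has f-setter on 4)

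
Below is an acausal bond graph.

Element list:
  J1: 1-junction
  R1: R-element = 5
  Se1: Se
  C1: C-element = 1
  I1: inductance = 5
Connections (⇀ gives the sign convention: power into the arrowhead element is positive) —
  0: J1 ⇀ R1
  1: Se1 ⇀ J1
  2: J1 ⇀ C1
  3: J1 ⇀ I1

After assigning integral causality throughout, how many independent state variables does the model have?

b1 stroke at J1  (Se1: effort source, stroke at far end)
b2 stroke at J1  (prefer integral on C1)
b3 stroke at I1  (I1 outputs flow p/I1)
b0 stroke at J1  (1-jn J1 has f-setter on 3)

2  (C1, I1 all integral)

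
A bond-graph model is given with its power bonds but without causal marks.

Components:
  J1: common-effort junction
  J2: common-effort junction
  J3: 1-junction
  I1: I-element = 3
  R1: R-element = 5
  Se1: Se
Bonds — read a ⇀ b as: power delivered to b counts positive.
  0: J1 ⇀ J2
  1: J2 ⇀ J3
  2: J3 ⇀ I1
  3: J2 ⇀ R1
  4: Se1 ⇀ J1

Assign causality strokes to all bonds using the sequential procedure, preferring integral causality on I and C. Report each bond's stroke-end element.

bond 4 stroke→J1  (Se1 (Se) sets effort on bond)
bond 0 stroke→J2  (0-jn J1 has e-setter on 4)
bond 1 stroke→J3  (common-e at J2 fixed by 0)
bond 3 stroke→R1  (J2: bond 0 brought effort, rest push out)
bond 2 stroke→I1  (J3: last free bond brings flow in)

bond 0 stroke→J2
bond 1 stroke→J3
bond 2 stroke→I1
bond 3 stroke→R1
bond 4 stroke→J1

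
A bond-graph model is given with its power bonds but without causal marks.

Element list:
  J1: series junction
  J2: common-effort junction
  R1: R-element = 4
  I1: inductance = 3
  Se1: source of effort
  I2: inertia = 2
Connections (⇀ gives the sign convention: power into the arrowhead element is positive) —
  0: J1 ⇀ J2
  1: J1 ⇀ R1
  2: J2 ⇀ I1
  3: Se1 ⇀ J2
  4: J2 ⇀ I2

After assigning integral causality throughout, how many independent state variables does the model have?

2  (I1, I2 all integral)

β3 stroke→J2  (Se1 fixes effort; stroke away)
β0 stroke→J1  (J2 effort already set via bond 3)
β2 stroke→I1  (J2 effort already set via bond 3)
β4 stroke→I2  (common-e at J2 fixed by 3)
β1 stroke→R1  (J1: last free bond brings flow in)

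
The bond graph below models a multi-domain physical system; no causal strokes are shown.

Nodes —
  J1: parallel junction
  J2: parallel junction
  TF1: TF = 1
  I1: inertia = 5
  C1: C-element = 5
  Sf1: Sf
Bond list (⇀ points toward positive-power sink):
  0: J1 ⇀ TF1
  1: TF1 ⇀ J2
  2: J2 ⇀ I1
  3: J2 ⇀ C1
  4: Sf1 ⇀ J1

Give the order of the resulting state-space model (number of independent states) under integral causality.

bond 4 stroke at Sf1  (Sf1 fixes flow; stroke at Sf1)
bond 0 stroke at J1  (closing 0-jn rule on J1)
bond 1 stroke at TF1  (TF TF1: opposite of bond 0)
bond 2 stroke at I1  (I1: I, integral causality)
bond 3 stroke at J2  (only one effort-in slot at J2)

2  (C1, I1 all integral)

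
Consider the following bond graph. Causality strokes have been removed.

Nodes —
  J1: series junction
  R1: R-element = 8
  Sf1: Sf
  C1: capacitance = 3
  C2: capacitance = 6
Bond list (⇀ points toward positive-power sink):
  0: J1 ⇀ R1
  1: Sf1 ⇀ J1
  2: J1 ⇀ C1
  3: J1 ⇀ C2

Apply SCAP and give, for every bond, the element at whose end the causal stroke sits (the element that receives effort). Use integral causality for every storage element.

#0 →J1
#1 →Sf1
#2 →J1
#3 →J1

bond 1 stroke→Sf1  (Sf1 (Sf) sets flow on bond)
bond 0 stroke→J1  (J1: bond 1 brought flow, rest push out)
bond 2 stroke→J1  (J1: bond 1 brought flow, rest push out)
bond 3 stroke→J1  (J1 flow already set via bond 1)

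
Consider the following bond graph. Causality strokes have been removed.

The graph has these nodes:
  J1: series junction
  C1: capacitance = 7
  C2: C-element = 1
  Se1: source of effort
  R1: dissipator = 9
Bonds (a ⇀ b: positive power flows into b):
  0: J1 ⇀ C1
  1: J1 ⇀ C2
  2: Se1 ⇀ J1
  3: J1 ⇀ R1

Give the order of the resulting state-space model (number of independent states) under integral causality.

2  (C1, C2 all integral)

b2 →J1  (Se1 fixes effort; stroke away)
b0 →J1  (C1: C, integral causality)
b1 →J1  (C2: C, integral causality)
b3 →R1  (only one flow-in slot at J1)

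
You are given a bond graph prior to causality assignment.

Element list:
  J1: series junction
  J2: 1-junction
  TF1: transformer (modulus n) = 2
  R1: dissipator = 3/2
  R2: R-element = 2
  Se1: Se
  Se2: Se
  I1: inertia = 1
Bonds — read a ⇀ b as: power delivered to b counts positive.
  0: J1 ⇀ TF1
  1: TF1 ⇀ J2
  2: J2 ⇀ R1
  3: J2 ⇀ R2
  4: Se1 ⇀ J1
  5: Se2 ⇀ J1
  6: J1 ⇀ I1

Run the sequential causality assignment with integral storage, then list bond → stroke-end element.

β4 stroke at J1  (source Se1 imposes e)
β5 stroke at J1  (Se2: effort source, stroke at far end)
β6 stroke at I1  (I1: I, integral causality)
β0 stroke at J1  (common-f at J1 fixed by 6)
β1 stroke at TF1  (through TF1, causality passes straight; one stroke at TF1)
β2 stroke at J2  (J2: bond 1 brought flow, rest push out)
β3 stroke at J2  (1-jn J2 has f-setter on 1)

#0 |J1
#1 |TF1
#2 |J2
#3 |J2
#4 |J1
#5 |J1
#6 |I1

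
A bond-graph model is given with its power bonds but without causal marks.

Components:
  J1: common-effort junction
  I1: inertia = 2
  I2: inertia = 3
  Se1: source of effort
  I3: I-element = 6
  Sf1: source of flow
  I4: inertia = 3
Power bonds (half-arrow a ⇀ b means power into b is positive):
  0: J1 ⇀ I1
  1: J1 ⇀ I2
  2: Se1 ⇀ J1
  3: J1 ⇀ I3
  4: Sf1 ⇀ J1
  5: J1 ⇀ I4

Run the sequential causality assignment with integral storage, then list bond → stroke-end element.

#0 stroke→I1
#1 stroke→I2
#2 stroke→J1
#3 stroke→I3
#4 stroke→Sf1
#5 stroke→I4

#2 stroke→J1  (source Se1 imposes e)
#4 stroke→Sf1  (Sf1 (Sf) sets flow on bond)
#0 stroke→I1  (common-e at J1 fixed by 2)
#1 stroke→I2  (J1 effort already set via bond 2)
#3 stroke→I3  (J1 effort already set via bond 2)
#5 stroke→I4  (0-jn J1 has e-setter on 2)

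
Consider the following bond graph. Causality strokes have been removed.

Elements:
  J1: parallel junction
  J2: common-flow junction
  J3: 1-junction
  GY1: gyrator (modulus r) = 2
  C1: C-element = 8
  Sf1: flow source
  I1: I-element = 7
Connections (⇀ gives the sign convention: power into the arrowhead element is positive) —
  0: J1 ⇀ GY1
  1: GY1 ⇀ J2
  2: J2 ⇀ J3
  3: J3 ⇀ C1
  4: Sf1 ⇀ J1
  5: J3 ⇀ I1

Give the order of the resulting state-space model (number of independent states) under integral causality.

β4 stroke at Sf1  (Sf1 (Sf) sets flow on bond)
β0 stroke at J1  (closing 0-jn rule on J1)
β1 stroke at J2  (GY GY1: same side as bond 0)
β2 stroke at J3  (closing 1-jn rule on J2)
β3 stroke at J3  (prefer integral on C1)
β5 stroke at I1  (J3 needs exactly one f-in)

2  (C1, I1 all integral)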